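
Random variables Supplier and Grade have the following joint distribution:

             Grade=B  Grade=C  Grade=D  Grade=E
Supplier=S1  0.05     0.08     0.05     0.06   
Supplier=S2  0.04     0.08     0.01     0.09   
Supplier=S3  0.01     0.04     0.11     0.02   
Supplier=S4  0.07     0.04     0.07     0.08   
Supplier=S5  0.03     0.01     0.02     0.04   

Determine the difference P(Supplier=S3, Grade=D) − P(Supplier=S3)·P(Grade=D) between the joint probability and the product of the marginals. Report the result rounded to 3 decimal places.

0.063

P(Supplier=S3) = 0.01 + 0.04 + 0.11 + 0.02 = 0.18.
P(Grade=D) = 0.05 + 0.01 + 0.11 + 0.07 + 0.02 = 0.26.
P(Supplier=S3, Grade=D) − P(Supplier=S3)P(Grade=D) = 0.11 − 0.18×0.26 = 0.063.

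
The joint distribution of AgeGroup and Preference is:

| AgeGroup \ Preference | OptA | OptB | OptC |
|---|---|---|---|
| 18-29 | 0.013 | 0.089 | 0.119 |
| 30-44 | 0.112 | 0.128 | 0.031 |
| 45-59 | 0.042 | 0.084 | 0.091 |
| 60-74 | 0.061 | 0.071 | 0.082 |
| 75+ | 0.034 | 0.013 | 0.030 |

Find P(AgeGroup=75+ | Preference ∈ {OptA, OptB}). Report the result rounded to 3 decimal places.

P(Preference=OptA) = 0.013 + 0.112 + 0.042 + 0.061 + 0.034 = 0.262.
P(Preference=OptB) = 0.089 + 0.128 + 0.084 + 0.071 + 0.013 = 0.385.
P(Preference ∈ {OptA, OptB}) = 0.262 + 0.385 = 0.647; P(AgeGroup=75+, Preference ∈ {OptA, OptB}) = 0.034 + 0.013 = 0.047.
P(AgeGroup=75+ | Preference ∈ {OptA, OptB}) = 0.047/0.647 = 0.073.

0.073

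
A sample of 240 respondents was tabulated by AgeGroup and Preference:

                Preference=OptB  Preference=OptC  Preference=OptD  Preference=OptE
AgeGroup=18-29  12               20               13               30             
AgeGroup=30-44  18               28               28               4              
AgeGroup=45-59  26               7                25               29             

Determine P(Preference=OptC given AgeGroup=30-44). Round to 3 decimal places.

Total with AgeGroup=30-44: 18 + 28 + 28 + 4 = 78.
P(Preference=OptC | AgeGroup=30-44) = 28/78 = 0.359.

0.359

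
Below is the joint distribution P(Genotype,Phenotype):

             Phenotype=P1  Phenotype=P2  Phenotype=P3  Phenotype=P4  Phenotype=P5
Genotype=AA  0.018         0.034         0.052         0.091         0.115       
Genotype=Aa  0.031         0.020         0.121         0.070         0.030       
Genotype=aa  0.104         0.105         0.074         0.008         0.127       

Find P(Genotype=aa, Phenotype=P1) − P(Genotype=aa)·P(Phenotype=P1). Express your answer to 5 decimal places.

P(Genotype=aa) = 0.104 + 0.105 + 0.074 + 0.008 + 0.127 = 0.418.
P(Phenotype=P1) = 0.018 + 0.031 + 0.104 = 0.153.
P(Genotype=aa, Phenotype=P1) − P(Genotype=aa)P(Phenotype=P1) = 0.104 − 0.418×0.153 = 0.04005.

0.04005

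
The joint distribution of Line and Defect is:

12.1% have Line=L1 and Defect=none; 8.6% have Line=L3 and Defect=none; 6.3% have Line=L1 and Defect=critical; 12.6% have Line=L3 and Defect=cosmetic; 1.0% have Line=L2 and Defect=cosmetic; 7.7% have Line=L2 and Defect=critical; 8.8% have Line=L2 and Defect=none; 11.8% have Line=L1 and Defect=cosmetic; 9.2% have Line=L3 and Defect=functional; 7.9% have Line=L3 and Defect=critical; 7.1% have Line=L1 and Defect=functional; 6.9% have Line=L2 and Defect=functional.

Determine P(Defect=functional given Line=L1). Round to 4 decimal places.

0.1903

P(Line=L1) = 0.121 + 0.118 + 0.071 + 0.063 = 0.373.
P(Defect=functional | Line=L1) = 0.071/0.373 = 0.1903.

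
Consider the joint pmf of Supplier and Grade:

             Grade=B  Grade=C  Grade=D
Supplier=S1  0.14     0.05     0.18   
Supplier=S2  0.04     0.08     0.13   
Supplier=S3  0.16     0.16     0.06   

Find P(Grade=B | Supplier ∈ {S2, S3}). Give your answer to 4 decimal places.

P(Supplier=S2) = 0.04 + 0.08 + 0.13 = 0.25.
P(Supplier=S3) = 0.16 + 0.16 + 0.06 = 0.38.
P(Supplier ∈ {S2, S3}) = 0.25 + 0.38 = 0.63; P(Grade=B, Supplier ∈ {S2, S3}) = 0.04 + 0.16 = 0.20.
P(Grade=B | Supplier ∈ {S2, S3}) = 0.20/0.63 = 0.3175.

0.3175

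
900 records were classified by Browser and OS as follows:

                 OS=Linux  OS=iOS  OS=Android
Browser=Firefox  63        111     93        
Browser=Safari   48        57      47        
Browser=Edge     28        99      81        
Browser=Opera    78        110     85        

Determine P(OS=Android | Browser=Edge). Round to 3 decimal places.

Total with Browser=Edge: 28 + 99 + 81 = 208.
P(OS=Android | Browser=Edge) = 81/208 = 0.389.

0.389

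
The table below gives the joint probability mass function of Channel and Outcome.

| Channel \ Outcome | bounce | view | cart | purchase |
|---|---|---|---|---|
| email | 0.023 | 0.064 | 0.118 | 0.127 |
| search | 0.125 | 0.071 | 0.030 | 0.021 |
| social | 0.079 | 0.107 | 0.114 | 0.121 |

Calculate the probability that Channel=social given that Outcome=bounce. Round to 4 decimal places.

0.3480

P(Outcome=bounce) = 0.023 + 0.125 + 0.079 = 0.227.
P(Channel=social | Outcome=bounce) = 0.079/0.227 = 0.3480.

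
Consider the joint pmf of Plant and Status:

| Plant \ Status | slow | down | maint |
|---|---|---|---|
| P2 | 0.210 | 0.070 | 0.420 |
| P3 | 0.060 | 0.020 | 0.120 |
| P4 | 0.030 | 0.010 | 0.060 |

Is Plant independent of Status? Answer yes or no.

yes

Every cell satisfies P(Plant,Status) = P(Plant)·P(Status). For instance P(Plant=P3) = 0.200, P(Status=down) = 0.100, and 0.200×0.100 = 0.020 matches the joint entry. So Plant and Status are independent.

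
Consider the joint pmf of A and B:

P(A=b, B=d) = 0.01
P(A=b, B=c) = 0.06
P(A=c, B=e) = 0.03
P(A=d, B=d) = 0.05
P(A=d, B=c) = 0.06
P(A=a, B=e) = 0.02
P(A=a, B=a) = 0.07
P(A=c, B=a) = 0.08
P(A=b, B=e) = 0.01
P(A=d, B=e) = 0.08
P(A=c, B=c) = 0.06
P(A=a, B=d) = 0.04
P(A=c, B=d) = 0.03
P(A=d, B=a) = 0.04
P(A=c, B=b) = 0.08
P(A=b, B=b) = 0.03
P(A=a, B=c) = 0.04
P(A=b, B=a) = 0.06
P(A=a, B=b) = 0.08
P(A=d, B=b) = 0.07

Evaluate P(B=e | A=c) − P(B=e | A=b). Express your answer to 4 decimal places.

0.0483

P(A=c) = 0.08 + 0.08 + 0.06 + 0.03 + 0.03 = 0.28; P(B=e | A=c) = 0.03/0.28 = 0.10714.
P(A=b) = 0.06 + 0.03 + 0.06 + 0.01 + 0.01 = 0.17; P(B=e | A=b) = 0.01/0.17 = 0.05882.
Difference = 0.0483.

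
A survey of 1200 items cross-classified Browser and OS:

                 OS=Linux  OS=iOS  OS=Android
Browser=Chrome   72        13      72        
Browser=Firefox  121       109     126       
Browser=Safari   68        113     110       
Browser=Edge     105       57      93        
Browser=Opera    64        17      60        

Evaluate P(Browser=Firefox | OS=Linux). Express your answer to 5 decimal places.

Total with OS=Linux: 72 + 121 + 68 + 105 + 64 = 430.
P(Browser=Firefox | OS=Linux) = 121/430 = 0.28140.

0.28140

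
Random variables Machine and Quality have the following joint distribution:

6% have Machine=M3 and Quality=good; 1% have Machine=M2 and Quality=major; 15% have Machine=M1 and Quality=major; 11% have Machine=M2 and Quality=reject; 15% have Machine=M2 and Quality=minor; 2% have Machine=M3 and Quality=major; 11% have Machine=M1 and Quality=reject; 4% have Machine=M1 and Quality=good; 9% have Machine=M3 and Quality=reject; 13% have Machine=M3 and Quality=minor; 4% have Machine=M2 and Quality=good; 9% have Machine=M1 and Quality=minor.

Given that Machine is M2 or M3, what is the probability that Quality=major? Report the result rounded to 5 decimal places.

P(Machine=M2) = 0.04 + 0.15 + 0.01 + 0.11 = 0.31.
P(Machine=M3) = 0.06 + 0.13 + 0.02 + 0.09 = 0.30.
P(Machine ∈ {M2, M3}) = 0.31 + 0.30 = 0.61; P(Quality=major, Machine ∈ {M2, M3}) = 0.01 + 0.02 = 0.03.
P(Quality=major | Machine ∈ {M2, M3}) = 0.03/0.61 = 0.04918.

0.04918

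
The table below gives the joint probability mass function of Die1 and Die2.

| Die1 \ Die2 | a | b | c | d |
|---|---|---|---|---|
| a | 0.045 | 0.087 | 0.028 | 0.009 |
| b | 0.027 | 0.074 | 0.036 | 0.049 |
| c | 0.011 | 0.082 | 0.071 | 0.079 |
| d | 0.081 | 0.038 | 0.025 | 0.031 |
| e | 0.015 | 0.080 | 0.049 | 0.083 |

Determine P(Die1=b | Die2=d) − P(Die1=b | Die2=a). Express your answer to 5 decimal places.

0.04438

P(Die2=d) = 0.009 + 0.049 + 0.079 + 0.031 + 0.083 = 0.251; P(Die1=b | Die2=d) = 0.049/0.251 = 0.195219.
P(Die2=a) = 0.045 + 0.027 + 0.011 + 0.081 + 0.015 = 0.179; P(Die1=b | Die2=a) = 0.027/0.179 = 0.150838.
Difference = 0.04438.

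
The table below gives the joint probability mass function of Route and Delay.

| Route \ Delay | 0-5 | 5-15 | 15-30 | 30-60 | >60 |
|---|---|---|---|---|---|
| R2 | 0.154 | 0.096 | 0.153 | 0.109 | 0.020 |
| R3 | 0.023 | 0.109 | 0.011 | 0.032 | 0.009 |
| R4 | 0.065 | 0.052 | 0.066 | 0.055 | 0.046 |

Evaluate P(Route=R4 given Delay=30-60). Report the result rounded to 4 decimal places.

P(Delay=30-60) = 0.109 + 0.032 + 0.055 = 0.196.
P(Route=R4 | Delay=30-60) = 0.055/0.196 = 0.2806.

0.2806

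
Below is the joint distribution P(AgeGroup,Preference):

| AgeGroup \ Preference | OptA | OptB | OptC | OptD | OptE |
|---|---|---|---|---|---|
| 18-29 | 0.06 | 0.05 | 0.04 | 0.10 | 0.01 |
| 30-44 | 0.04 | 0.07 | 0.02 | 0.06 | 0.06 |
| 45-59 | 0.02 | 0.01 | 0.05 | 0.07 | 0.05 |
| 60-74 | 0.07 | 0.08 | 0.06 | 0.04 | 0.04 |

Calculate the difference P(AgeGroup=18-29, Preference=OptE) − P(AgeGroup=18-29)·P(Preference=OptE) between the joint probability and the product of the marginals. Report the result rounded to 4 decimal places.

P(AgeGroup=18-29) = 0.06 + 0.05 + 0.04 + 0.10 + 0.01 = 0.26.
P(Preference=OptE) = 0.01 + 0.06 + 0.05 + 0.04 = 0.16.
P(AgeGroup=18-29, Preference=OptE) − P(AgeGroup=18-29)P(Preference=OptE) = 0.01 − 0.26×0.16 = -0.0316.

-0.0316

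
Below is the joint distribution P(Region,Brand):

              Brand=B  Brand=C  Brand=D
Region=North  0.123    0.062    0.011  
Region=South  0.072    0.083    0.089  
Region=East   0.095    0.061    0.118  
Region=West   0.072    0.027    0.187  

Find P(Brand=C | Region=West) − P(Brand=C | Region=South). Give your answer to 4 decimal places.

-0.2458

P(Region=West) = 0.072 + 0.027 + 0.187 = 0.286; P(Brand=C | Region=West) = 0.027/0.286 = 0.09441.
P(Region=South) = 0.072 + 0.083 + 0.089 = 0.244; P(Brand=C | Region=South) = 0.083/0.244 = 0.34016.
Difference = -0.2458.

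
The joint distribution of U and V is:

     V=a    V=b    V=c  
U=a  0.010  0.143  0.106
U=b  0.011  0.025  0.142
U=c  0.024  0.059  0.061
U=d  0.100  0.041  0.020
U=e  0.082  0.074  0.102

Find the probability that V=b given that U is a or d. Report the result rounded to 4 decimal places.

P(U=a) = 0.010 + 0.143 + 0.106 = 0.259.
P(U=d) = 0.100 + 0.041 + 0.020 = 0.161.
P(U ∈ {a, d}) = 0.259 + 0.161 = 0.420; P(V=b, U ∈ {a, d}) = 0.143 + 0.041 = 0.184.
P(V=b | U ∈ {a, d}) = 0.184/0.420 = 0.4381.

0.4381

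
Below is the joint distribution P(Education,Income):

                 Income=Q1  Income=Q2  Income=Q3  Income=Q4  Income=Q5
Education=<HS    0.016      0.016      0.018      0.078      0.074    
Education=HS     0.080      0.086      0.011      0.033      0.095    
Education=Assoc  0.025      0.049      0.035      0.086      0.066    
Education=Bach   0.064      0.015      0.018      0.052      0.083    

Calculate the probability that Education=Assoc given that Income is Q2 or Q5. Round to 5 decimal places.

P(Income=Q2) = 0.016 + 0.086 + 0.049 + 0.015 = 0.166.
P(Income=Q5) = 0.074 + 0.095 + 0.066 + 0.083 = 0.318.
P(Income ∈ {Q2, Q5}) = 0.166 + 0.318 = 0.484; P(Education=Assoc, Income ∈ {Q2, Q5}) = 0.049 + 0.066 = 0.115.
P(Education=Assoc | Income ∈ {Q2, Q5}) = 0.115/0.484 = 0.23760.

0.23760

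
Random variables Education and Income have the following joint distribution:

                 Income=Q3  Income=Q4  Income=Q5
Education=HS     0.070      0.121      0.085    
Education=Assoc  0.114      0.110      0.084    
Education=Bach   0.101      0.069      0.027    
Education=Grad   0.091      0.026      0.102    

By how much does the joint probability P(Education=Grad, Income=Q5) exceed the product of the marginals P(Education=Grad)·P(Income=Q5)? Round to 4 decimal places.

P(Education=Grad) = 0.091 + 0.026 + 0.102 = 0.219.
P(Income=Q5) = 0.085 + 0.084 + 0.027 + 0.102 = 0.298.
P(Education=Grad, Income=Q5) − P(Education=Grad)P(Income=Q5) = 0.102 − 0.219×0.298 = 0.0367.

0.0367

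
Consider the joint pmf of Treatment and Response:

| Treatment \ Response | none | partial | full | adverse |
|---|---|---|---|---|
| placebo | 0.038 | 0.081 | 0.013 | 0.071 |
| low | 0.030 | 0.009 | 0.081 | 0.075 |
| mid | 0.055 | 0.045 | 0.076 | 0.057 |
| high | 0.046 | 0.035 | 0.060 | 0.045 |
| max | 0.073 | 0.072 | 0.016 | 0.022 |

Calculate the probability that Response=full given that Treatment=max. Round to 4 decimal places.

P(Treatment=max) = 0.073 + 0.072 + 0.016 + 0.022 = 0.183.
P(Response=full | Treatment=max) = 0.016/0.183 = 0.0874.

0.0874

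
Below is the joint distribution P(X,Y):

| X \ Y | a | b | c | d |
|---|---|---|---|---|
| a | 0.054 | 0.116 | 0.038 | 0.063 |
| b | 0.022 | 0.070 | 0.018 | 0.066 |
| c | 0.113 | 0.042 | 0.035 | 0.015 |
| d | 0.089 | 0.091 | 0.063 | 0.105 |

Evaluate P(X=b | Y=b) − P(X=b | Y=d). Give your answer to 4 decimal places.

-0.0456

P(Y=b) = 0.116 + 0.070 + 0.042 + 0.091 = 0.319; P(X=b | Y=b) = 0.070/0.319 = 0.21944.
P(Y=d) = 0.063 + 0.066 + 0.015 + 0.105 = 0.249; P(X=b | Y=d) = 0.066/0.249 = 0.26506.
Difference = -0.0456.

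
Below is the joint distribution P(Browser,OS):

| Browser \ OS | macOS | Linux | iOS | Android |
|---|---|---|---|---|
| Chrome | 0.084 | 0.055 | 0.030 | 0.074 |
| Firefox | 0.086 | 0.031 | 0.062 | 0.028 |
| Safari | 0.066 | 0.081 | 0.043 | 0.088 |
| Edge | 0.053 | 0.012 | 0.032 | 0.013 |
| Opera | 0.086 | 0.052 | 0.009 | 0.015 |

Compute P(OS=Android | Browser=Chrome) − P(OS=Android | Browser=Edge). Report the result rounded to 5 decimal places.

P(Browser=Chrome) = 0.084 + 0.055 + 0.030 + 0.074 = 0.243; P(OS=Android | Browser=Chrome) = 0.074/0.243 = 0.304527.
P(Browser=Edge) = 0.053 + 0.012 + 0.032 + 0.013 = 0.110; P(OS=Android | Browser=Edge) = 0.013/0.110 = 0.118182.
Difference = 0.18634.

0.18634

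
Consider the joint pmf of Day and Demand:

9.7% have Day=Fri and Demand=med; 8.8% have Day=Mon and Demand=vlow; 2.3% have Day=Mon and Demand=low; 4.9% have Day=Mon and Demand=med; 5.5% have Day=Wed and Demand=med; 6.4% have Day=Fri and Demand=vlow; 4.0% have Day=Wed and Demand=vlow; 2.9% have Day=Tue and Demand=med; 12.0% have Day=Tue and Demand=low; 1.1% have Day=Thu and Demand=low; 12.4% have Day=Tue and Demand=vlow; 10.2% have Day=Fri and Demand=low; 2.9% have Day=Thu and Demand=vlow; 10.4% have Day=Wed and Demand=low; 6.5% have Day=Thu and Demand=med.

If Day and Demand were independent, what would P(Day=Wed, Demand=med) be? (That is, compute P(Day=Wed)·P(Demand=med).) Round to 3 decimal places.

P(Day=Wed) = 0.040 + 0.104 + 0.055 = 0.199.
P(Demand=med) = 0.049 + 0.029 + 0.055 + 0.065 + 0.097 = 0.295.
Product: 0.199 × 0.295 = 0.059.

0.059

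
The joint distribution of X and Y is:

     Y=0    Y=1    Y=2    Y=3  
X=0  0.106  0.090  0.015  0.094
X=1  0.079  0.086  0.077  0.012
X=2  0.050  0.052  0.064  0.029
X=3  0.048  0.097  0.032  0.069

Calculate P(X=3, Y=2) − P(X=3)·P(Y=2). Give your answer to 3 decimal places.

P(X=3) = 0.048 + 0.097 + 0.032 + 0.069 = 0.246.
P(Y=2) = 0.015 + 0.077 + 0.064 + 0.032 = 0.188.
P(X=3, Y=2) − P(X=3)P(Y=2) = 0.032 − 0.246×0.188 = -0.014.

-0.014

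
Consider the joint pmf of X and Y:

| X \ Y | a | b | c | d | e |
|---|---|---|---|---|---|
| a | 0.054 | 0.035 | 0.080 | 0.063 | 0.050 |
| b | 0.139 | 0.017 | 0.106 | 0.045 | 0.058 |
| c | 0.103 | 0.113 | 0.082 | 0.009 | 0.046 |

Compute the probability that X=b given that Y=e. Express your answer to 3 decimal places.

P(Y=e) = 0.050 + 0.058 + 0.046 = 0.154.
P(X=b | Y=e) = 0.058/0.154 = 0.377.

0.377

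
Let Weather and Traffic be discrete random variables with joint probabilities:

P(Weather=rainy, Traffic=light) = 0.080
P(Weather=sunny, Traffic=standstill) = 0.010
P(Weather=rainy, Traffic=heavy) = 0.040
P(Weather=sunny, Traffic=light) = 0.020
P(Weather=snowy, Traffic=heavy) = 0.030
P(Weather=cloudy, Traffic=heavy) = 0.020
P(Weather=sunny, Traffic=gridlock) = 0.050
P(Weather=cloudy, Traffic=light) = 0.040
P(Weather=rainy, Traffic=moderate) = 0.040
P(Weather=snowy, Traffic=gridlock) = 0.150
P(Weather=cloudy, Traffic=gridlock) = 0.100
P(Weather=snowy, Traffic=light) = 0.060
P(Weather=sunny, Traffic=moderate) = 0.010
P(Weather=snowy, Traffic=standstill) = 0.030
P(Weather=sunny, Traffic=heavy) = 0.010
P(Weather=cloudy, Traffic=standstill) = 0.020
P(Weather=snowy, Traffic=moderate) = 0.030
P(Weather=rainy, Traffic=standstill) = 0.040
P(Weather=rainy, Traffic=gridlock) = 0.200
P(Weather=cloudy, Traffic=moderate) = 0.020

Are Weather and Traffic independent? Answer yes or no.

Every cell satisfies P(Weather,Traffic) = P(Weather)·P(Traffic). For instance P(Weather=sunny) = 0.100, P(Traffic=standstill) = 0.100, and 0.100×0.100 = 0.010 matches the joint entry. So Weather and Traffic are independent.

yes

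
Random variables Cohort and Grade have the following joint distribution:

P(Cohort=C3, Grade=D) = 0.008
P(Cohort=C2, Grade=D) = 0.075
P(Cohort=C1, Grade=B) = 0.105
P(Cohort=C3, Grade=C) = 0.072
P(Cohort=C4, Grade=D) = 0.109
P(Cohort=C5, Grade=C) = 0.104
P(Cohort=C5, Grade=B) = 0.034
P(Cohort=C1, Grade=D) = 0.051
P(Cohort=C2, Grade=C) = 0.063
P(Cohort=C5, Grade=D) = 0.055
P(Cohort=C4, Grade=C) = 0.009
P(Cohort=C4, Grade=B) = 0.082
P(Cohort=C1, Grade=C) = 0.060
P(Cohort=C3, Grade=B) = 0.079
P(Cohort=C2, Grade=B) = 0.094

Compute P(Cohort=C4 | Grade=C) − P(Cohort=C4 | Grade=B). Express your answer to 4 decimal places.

P(Grade=C) = 0.060 + 0.063 + 0.072 + 0.009 + 0.104 = 0.308; P(Cohort=C4 | Grade=C) = 0.009/0.308 = 0.02922.
P(Grade=B) = 0.105 + 0.094 + 0.079 + 0.082 + 0.034 = 0.394; P(Cohort=C4 | Grade=B) = 0.082/0.394 = 0.20812.
Difference = -0.1789.

-0.1789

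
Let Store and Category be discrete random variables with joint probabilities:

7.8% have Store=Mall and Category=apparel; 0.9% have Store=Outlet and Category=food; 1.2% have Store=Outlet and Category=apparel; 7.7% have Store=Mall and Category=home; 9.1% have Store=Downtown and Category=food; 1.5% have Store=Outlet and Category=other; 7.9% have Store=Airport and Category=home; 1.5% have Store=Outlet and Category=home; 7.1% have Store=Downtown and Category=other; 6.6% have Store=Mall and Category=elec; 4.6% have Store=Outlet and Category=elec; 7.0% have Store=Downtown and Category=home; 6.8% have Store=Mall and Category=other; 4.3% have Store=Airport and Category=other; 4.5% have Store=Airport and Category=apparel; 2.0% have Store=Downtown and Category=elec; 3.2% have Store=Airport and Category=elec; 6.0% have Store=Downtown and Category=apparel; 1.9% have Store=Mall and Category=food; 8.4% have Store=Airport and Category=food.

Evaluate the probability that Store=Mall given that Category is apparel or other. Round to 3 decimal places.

0.372

P(Category=apparel) = 0.060 + 0.078 + 0.045 + 0.012 = 0.195.
P(Category=other) = 0.071 + 0.068 + 0.043 + 0.015 = 0.197.
P(Category ∈ {apparel, other}) = 0.195 + 0.197 = 0.392; P(Store=Mall, Category ∈ {apparel, other}) = 0.078 + 0.068 = 0.146.
P(Store=Mall | Category ∈ {apparel, other}) = 0.146/0.392 = 0.372.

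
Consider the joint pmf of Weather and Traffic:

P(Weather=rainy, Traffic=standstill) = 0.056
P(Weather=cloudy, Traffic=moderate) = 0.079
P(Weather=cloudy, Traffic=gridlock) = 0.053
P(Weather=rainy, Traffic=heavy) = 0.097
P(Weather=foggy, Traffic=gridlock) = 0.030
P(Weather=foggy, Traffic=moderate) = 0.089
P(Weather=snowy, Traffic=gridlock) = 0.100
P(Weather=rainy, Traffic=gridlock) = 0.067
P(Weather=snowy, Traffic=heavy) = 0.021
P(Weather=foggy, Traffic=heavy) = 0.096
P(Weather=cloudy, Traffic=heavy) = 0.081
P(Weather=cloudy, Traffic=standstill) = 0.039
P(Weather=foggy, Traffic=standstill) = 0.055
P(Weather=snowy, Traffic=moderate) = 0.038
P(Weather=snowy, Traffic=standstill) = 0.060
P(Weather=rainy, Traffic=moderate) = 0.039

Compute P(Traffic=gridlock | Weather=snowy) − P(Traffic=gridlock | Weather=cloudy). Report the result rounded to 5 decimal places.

0.24630

P(Weather=snowy) = 0.038 + 0.021 + 0.100 + 0.060 = 0.219; P(Traffic=gridlock | Weather=snowy) = 0.100/0.219 = 0.456621.
P(Weather=cloudy) = 0.079 + 0.081 + 0.053 + 0.039 = 0.252; P(Traffic=gridlock | Weather=cloudy) = 0.053/0.252 = 0.210317.
Difference = 0.24630.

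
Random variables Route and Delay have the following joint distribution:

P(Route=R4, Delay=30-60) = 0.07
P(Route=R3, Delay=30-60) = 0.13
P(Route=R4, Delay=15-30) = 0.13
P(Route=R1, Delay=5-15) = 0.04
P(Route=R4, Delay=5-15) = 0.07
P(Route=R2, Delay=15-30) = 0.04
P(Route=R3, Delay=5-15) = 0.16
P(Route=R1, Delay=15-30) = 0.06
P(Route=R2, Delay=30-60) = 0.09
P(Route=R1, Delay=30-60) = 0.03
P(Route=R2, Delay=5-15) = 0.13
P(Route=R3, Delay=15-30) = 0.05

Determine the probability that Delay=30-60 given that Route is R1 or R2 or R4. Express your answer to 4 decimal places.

P(Route=R1) = 0.04 + 0.06 + 0.03 = 0.13.
P(Route=R2) = 0.13 + 0.04 + 0.09 = 0.26.
P(Route=R4) = 0.07 + 0.13 + 0.07 = 0.27.
P(Route ∈ {R1, R2, R4}) = 0.13 + 0.26 + 0.27 = 0.66; P(Delay=30-60, Route ∈ {R1, R2, R4}) = 0.03 + 0.09 + 0.07 = 0.19.
P(Delay=30-60 | Route ∈ {R1, R2, R4}) = 0.19/0.66 = 0.2879.

0.2879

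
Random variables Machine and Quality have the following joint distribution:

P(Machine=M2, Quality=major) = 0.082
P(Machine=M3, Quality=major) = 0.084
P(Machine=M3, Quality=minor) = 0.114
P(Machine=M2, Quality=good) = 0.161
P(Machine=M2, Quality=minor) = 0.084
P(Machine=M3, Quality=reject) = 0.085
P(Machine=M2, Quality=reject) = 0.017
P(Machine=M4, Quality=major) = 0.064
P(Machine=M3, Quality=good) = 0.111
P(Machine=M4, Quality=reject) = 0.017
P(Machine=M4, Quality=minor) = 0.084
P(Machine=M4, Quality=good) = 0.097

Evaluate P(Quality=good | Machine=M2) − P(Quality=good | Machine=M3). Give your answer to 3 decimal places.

P(Machine=M2) = 0.161 + 0.084 + 0.082 + 0.017 = 0.344; P(Quality=good | Machine=M2) = 0.161/0.344 = 0.4680.
P(Machine=M3) = 0.111 + 0.114 + 0.084 + 0.085 = 0.394; P(Quality=good | Machine=M3) = 0.111/0.394 = 0.2817.
Difference = 0.186.

0.186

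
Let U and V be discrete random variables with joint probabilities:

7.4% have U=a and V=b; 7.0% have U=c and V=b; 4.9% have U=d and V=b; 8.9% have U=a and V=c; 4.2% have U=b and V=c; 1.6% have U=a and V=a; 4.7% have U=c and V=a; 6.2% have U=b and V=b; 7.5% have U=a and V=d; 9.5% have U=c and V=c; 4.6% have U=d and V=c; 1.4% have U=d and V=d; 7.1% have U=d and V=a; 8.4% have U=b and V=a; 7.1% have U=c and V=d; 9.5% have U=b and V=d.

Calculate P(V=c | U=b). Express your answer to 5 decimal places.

P(U=b) = 0.084 + 0.062 + 0.042 + 0.095 = 0.283.
P(V=c | U=b) = 0.042/0.283 = 0.14841.

0.14841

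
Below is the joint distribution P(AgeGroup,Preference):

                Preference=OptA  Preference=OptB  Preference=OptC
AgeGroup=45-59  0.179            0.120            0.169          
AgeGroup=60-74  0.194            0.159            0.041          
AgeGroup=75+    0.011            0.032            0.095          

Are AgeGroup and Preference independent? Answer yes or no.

no

P(AgeGroup=60-74) = 0.394 and P(Preference=OptC) = 0.305, so their product is 0.12017, but P(AgeGroup=60-74, Preference=OptC) = 0.041. Since these differ, AgeGroup and Preference are not independent.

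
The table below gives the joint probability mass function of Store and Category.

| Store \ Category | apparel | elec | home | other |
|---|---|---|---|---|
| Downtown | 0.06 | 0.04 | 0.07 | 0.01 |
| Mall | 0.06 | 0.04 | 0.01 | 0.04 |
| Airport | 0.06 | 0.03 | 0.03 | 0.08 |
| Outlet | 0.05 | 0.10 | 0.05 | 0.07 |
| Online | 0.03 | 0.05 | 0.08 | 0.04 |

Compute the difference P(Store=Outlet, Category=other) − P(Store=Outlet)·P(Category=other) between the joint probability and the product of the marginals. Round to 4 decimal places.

P(Store=Outlet) = 0.05 + 0.10 + 0.05 + 0.07 = 0.27.
P(Category=other) = 0.01 + 0.04 + 0.08 + 0.07 + 0.04 = 0.24.
P(Store=Outlet, Category=other) − P(Store=Outlet)P(Category=other) = 0.07 − 0.27×0.24 = 0.0052.

0.0052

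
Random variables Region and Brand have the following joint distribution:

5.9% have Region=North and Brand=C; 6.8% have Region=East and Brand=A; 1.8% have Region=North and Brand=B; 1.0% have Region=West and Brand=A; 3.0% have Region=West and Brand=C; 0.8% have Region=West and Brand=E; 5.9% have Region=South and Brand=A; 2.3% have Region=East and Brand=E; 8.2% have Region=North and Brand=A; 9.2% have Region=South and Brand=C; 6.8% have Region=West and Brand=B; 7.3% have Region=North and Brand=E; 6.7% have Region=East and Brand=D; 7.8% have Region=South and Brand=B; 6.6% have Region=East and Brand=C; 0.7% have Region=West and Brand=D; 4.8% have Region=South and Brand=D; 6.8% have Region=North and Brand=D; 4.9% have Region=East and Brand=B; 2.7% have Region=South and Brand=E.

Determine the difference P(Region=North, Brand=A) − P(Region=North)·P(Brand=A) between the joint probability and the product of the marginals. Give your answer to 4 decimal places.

P(Region=North) = 0.082 + 0.018 + 0.059 + 0.068 + 0.073 = 0.300.
P(Brand=A) = 0.082 + 0.059 + 0.068 + 0.010 = 0.219.
P(Region=North, Brand=A) − P(Region=North)P(Brand=A) = 0.082 − 0.300×0.219 = 0.0163.

0.0163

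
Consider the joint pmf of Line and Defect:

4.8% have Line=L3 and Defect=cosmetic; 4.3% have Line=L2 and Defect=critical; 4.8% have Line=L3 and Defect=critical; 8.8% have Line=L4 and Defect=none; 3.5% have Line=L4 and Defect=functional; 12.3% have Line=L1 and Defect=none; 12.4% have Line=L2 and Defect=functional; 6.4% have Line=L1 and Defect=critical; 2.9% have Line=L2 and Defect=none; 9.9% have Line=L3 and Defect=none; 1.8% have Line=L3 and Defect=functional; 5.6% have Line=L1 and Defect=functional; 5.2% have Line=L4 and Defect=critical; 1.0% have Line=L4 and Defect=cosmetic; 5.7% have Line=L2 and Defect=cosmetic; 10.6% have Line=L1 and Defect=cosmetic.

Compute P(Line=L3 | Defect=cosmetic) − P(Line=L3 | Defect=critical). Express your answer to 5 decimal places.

-0.01469

P(Defect=cosmetic) = 0.106 + 0.057 + 0.048 + 0.010 = 0.221; P(Line=L3 | Defect=cosmetic) = 0.048/0.221 = 0.217195.
P(Defect=critical) = 0.064 + 0.043 + 0.048 + 0.052 = 0.207; P(Line=L3 | Defect=critical) = 0.048/0.207 = 0.231884.
Difference = -0.01469.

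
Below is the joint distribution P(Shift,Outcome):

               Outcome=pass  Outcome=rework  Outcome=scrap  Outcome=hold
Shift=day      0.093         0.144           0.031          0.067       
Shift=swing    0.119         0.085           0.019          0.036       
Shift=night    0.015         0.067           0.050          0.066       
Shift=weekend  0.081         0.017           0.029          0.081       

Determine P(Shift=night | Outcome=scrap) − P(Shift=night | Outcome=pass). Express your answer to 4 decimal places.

P(Outcome=scrap) = 0.031 + 0.019 + 0.050 + 0.029 = 0.129; P(Shift=night | Outcome=scrap) = 0.050/0.129 = 0.38760.
P(Outcome=pass) = 0.093 + 0.119 + 0.015 + 0.081 = 0.308; P(Shift=night | Outcome=pass) = 0.015/0.308 = 0.04870.
Difference = 0.3389.

0.3389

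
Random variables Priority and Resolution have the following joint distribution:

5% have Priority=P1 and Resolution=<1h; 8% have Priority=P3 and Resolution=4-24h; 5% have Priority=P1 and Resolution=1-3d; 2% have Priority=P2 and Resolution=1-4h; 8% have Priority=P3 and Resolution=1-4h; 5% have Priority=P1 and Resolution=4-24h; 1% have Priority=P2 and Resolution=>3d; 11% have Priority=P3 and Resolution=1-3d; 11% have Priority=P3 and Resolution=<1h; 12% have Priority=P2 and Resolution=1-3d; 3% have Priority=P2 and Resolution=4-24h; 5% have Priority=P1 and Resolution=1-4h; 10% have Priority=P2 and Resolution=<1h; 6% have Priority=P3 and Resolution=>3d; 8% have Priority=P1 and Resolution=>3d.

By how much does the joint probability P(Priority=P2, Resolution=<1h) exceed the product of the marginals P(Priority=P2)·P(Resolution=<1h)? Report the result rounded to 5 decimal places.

P(Priority=P2) = 0.10 + 0.02 + 0.03 + 0.12 + 0.01 = 0.28.
P(Resolution=<1h) = 0.05 + 0.10 + 0.11 = 0.26.
P(Priority=P2, Resolution=<1h) − P(Priority=P2)P(Resolution=<1h) = 0.10 − 0.28×0.26 = 0.02720.

0.02720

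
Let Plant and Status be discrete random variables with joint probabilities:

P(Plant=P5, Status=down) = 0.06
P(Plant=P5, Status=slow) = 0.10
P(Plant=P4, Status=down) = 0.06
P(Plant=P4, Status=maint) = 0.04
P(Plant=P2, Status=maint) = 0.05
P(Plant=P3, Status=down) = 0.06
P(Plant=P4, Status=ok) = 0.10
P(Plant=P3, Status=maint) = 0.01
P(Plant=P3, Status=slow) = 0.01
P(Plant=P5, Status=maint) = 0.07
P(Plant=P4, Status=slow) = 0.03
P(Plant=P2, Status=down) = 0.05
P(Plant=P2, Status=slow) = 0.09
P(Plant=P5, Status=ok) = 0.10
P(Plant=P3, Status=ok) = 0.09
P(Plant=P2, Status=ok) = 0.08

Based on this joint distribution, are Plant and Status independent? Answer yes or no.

P(Plant=P3) = 0.17 and P(Status=slow) = 0.23, so their product is 0.0391, but P(Plant=P3, Status=slow) = 0.01. Since these differ, Plant and Status are not independent.

no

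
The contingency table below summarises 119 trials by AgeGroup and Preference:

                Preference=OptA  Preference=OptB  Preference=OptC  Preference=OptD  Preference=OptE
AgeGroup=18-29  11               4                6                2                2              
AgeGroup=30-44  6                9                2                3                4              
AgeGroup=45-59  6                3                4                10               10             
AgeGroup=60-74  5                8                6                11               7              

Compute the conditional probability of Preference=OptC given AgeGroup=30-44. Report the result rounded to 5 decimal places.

Total with AgeGroup=30-44: 6 + 9 + 2 + 3 + 4 = 24.
P(Preference=OptC | AgeGroup=30-44) = 2/24 = 0.08333.

0.08333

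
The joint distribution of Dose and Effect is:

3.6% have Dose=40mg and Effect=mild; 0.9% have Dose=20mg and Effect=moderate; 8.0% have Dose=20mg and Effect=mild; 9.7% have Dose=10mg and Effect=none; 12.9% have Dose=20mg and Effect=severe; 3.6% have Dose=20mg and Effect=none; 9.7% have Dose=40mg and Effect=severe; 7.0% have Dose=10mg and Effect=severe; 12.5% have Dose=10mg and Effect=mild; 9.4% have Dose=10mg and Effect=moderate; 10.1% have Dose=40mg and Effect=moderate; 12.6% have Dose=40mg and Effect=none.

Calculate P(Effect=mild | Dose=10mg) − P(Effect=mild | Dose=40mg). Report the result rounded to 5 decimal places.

P(Dose=10mg) = 0.097 + 0.125 + 0.094 + 0.070 = 0.386; P(Effect=mild | Dose=10mg) = 0.125/0.386 = 0.323834.
P(Dose=40mg) = 0.126 + 0.036 + 0.101 + 0.097 = 0.360; P(Effect=mild | Dose=40mg) = 0.036/0.360 = 0.100000.
Difference = 0.22383.

0.22383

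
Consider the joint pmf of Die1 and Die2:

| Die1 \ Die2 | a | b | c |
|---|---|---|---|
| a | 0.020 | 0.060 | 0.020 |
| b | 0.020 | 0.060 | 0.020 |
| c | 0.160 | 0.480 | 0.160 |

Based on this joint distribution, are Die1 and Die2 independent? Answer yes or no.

yes

Every cell satisfies P(Die1,Die2) = P(Die1)·P(Die2). For instance P(Die1=a) = 0.100, P(Die2=a) = 0.200, and 0.100×0.200 = 0.020 matches the joint entry. So Die1 and Die2 are independent.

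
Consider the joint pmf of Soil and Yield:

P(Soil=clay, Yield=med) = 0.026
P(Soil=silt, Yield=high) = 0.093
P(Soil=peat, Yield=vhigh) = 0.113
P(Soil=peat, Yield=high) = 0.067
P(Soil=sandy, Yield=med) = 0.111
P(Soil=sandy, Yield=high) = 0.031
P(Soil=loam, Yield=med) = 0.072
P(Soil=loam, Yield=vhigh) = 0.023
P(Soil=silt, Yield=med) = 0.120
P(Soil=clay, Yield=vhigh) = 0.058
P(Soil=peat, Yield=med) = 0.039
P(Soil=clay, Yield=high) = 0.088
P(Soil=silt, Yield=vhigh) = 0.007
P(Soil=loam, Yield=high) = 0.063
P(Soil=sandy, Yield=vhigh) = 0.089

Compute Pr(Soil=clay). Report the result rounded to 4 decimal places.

P(Soil=clay) = 0.026 + 0.088 + 0.058 = 0.172.

0.1720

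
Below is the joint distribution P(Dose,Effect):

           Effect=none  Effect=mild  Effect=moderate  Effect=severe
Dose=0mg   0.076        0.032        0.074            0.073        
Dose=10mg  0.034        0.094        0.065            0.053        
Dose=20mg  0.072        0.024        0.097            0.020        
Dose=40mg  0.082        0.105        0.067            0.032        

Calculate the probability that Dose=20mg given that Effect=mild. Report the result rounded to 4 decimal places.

P(Effect=mild) = 0.032 + 0.094 + 0.024 + 0.105 = 0.255.
P(Dose=20mg | Effect=mild) = 0.024/0.255 = 0.0941.

0.0941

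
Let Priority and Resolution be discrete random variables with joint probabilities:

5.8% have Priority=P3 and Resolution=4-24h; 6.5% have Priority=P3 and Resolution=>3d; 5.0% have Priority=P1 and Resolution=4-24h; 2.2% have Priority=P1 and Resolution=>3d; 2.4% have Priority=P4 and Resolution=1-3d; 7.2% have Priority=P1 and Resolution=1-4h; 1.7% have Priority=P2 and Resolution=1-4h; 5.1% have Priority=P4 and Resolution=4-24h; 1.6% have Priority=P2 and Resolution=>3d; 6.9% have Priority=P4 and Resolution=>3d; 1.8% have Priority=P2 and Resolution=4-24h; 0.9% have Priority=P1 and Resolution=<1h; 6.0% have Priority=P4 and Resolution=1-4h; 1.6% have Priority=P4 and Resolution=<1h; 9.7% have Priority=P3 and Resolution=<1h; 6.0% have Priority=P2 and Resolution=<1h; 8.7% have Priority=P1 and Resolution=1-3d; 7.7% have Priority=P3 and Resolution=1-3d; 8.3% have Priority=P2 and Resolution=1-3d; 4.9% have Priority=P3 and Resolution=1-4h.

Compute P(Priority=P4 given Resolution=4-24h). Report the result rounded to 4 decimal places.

P(Resolution=4-24h) = 0.050 + 0.018 + 0.058 + 0.051 = 0.177.
P(Priority=P4 | Resolution=4-24h) = 0.051/0.177 = 0.2881.

0.2881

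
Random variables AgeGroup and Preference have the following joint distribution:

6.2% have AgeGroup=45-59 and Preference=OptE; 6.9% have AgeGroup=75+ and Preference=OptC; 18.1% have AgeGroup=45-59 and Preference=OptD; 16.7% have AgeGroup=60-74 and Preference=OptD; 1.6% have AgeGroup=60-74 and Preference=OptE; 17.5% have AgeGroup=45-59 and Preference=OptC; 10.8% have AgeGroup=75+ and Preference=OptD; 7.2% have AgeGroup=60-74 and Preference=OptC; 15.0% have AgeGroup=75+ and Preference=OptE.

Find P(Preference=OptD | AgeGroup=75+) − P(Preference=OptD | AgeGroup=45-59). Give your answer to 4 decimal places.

P(AgeGroup=75+) = 0.069 + 0.108 + 0.150 = 0.327; P(Preference=OptD | AgeGroup=75+) = 0.108/0.327 = 0.33028.
P(AgeGroup=45-59) = 0.175 + 0.181 + 0.062 = 0.418; P(Preference=OptD | AgeGroup=45-59) = 0.181/0.418 = 0.43301.
Difference = -0.1027.

-0.1027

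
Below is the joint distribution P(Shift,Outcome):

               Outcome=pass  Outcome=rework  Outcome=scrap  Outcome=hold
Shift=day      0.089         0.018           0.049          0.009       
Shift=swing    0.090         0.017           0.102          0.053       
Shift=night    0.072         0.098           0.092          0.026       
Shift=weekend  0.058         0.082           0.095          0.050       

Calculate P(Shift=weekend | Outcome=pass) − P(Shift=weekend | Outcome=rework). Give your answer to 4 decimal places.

P(Outcome=pass) = 0.089 + 0.090 + 0.072 + 0.058 = 0.309; P(Shift=weekend | Outcome=pass) = 0.058/0.309 = 0.18770.
P(Outcome=rework) = 0.018 + 0.017 + 0.098 + 0.082 = 0.215; P(Shift=weekend | Outcome=rework) = 0.082/0.215 = 0.38140.
Difference = -0.1937.

-0.1937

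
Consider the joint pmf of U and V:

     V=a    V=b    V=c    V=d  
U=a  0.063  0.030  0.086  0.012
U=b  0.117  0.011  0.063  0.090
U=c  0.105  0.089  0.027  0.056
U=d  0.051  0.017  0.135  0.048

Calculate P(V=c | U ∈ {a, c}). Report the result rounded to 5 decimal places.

P(U=a) = 0.063 + 0.030 + 0.086 + 0.012 = 0.191.
P(U=c) = 0.105 + 0.089 + 0.027 + 0.056 = 0.277.
P(U ∈ {a, c}) = 0.191 + 0.277 = 0.468; P(V=c, U ∈ {a, c}) = 0.086 + 0.027 = 0.113.
P(V=c | U ∈ {a, c}) = 0.113/0.468 = 0.24145.

0.24145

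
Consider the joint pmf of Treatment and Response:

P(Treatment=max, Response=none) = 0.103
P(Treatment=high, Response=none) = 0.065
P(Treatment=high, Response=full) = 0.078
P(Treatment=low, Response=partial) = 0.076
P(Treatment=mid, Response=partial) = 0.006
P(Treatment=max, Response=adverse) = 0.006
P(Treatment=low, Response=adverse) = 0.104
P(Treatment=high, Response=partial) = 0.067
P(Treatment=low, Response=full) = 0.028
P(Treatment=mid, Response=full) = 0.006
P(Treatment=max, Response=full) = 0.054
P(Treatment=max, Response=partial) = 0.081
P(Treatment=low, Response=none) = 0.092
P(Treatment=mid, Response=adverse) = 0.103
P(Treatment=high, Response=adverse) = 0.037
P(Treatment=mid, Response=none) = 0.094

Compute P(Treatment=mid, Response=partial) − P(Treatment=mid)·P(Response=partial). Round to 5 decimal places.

-0.04207

P(Treatment=mid) = 0.094 + 0.006 + 0.006 + 0.103 = 0.209.
P(Response=partial) = 0.076 + 0.006 + 0.067 + 0.081 = 0.230.
P(Treatment=mid, Response=partial) − P(Treatment=mid)P(Response=partial) = 0.006 − 0.209×0.230 = -0.04207.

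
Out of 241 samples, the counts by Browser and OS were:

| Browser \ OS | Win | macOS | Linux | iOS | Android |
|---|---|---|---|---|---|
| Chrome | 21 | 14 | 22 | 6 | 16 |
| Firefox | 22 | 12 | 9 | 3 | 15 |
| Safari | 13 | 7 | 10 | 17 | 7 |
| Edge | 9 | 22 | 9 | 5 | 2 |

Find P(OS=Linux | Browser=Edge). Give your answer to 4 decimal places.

Total with Browser=Edge: 9 + 22 + 9 + 5 + 2 = 47.
P(OS=Linux | Browser=Edge) = 9/47 = 0.1915.

0.1915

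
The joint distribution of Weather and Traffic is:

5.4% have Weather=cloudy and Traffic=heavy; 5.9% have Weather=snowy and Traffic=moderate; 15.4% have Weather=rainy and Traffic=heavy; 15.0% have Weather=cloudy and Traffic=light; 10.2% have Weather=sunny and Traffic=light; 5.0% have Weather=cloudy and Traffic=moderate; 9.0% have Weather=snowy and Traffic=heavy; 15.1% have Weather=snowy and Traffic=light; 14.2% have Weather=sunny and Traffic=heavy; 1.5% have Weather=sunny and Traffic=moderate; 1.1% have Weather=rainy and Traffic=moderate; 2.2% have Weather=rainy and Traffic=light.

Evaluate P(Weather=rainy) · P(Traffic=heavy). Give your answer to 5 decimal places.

P(Weather=rainy) = 0.022 + 0.011 + 0.154 = 0.187.
P(Traffic=heavy) = 0.142 + 0.054 + 0.154 + 0.090 = 0.440.
Product: 0.187 × 0.440 = 0.08228.

0.08228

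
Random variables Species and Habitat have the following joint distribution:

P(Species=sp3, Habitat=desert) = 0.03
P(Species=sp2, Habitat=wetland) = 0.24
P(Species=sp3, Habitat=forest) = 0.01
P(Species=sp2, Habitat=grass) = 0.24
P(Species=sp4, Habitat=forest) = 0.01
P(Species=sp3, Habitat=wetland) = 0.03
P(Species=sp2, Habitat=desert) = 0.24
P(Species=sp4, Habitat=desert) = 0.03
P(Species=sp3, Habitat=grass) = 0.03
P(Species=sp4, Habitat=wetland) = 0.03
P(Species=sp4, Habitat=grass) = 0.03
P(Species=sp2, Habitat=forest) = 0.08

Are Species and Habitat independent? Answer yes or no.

Every cell satisfies P(Species,Habitat) = P(Species)·P(Habitat). For instance P(Species=sp3) = 0.10, P(Habitat=forest) = 0.10, and 0.10×0.10 = 0.01 matches the joint entry. So Species and Habitat are independent.

yes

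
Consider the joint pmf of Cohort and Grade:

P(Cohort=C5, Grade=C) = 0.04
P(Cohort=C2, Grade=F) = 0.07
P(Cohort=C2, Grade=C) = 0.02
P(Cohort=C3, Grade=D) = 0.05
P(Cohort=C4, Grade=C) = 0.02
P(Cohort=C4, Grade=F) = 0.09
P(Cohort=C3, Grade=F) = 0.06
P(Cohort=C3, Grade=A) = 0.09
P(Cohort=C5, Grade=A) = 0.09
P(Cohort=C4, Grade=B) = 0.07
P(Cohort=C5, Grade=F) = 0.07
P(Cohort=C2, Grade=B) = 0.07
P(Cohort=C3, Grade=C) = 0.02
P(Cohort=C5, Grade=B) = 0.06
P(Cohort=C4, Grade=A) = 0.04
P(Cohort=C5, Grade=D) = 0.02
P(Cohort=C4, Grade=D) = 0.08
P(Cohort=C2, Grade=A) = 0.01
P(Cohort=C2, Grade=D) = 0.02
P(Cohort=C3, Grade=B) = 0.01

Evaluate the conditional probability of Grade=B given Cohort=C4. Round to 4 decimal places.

P(Cohort=C4) = 0.04 + 0.07 + 0.02 + 0.08 + 0.09 = 0.30.
P(Grade=B | Cohort=C4) = 0.07/0.30 = 0.2333.

0.2333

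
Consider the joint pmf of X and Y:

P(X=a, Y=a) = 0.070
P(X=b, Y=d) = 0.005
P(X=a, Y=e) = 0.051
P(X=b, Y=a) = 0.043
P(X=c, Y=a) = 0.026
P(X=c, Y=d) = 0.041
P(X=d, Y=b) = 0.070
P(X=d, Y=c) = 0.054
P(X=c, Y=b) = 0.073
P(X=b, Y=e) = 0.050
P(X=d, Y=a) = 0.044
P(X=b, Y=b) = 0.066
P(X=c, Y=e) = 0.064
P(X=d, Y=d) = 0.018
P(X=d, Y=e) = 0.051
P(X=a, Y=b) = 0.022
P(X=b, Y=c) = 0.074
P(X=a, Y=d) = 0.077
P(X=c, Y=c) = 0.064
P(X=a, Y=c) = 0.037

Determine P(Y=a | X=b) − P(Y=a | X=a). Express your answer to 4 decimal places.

P(X=b) = 0.043 + 0.066 + 0.074 + 0.005 + 0.050 = 0.238; P(Y=a | X=b) = 0.043/0.238 = 0.18067.
P(X=a) = 0.070 + 0.022 + 0.037 + 0.077 + 0.051 = 0.257; P(Y=a | X=a) = 0.070/0.257 = 0.27237.
Difference = -0.0917.

-0.0917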